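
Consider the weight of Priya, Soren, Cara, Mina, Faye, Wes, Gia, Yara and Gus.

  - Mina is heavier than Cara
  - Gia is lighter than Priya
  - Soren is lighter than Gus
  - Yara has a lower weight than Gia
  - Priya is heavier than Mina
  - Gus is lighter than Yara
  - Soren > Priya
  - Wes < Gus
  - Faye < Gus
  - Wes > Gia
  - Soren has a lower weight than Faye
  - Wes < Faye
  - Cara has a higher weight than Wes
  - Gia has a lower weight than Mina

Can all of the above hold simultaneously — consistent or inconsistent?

We have Gus < Yara stated directly, yet also Yara < Gia < Wes < Cara < Mina < Priya < Soren < Faye < Gus by chaining the others — so Yara < Gus. Contradiction.

inconsistent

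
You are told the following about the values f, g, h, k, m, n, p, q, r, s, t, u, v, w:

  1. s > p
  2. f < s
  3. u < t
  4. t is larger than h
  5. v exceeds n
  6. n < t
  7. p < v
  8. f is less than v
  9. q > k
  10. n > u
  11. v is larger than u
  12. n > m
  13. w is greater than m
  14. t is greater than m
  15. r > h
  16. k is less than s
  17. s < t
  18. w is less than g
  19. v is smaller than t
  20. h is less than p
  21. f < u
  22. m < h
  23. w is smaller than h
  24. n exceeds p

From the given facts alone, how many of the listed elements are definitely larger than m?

9

The elements the relations force above m are w, h, r, p, g, n, v, s, t — no chain reaches any other.
That is 9.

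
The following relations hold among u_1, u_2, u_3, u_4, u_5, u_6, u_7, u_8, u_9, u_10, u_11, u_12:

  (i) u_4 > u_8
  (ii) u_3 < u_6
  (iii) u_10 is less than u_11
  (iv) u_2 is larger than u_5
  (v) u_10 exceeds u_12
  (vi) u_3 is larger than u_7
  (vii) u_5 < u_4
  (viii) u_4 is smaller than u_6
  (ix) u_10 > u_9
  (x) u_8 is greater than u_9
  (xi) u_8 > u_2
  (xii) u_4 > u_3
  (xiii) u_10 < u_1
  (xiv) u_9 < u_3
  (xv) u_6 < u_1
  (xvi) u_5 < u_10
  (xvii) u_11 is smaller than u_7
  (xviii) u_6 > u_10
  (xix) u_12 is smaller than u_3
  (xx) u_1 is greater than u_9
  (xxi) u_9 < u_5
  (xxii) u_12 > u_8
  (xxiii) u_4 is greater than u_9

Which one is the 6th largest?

Chaining the given pairs: u_9 < u_5 < u_2 < u_8 < u_12 < u_10 < u_11 < u_7 < u_3 < u_4 < u_6 < u_1.
The 6th largest is u_11.

u_11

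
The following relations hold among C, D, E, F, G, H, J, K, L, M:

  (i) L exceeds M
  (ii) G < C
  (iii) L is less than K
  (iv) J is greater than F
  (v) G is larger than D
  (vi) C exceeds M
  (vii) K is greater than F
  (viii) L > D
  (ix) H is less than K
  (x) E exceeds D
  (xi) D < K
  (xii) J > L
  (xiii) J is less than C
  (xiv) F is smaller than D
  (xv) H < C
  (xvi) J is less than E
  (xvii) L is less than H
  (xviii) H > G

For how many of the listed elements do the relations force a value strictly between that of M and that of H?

1

Chaining upward from M reaches: L, J, E, C, K.
Chaining downward from H reaches: F, D, L, G.
Strictly between M and H are those in both lists: L — 1 element.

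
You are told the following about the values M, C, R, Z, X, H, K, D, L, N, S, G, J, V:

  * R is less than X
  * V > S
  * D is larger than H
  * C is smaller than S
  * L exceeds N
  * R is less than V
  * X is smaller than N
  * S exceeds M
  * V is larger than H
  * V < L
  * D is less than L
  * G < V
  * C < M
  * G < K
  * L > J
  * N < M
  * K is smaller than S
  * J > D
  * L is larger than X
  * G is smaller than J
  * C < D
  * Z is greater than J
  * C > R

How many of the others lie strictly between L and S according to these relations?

The relations place S below L. An element lies strictly between them when it is forced above S and also forced below L.
Above S: {V}. Below L: {R, G, K, H, C, X, N, M, D, J, V}.
Intersection: {V} — 1.

1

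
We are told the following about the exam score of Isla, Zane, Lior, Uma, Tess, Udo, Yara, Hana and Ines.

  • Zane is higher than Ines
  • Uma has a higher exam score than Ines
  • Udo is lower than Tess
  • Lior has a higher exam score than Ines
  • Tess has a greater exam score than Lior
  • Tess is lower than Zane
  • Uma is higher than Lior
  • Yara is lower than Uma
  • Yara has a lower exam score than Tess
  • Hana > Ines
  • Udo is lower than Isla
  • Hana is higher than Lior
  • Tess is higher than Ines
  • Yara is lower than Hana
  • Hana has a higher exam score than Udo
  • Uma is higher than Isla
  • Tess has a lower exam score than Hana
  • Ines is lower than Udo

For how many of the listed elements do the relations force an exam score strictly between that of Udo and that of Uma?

The relations place Udo below Uma. An element lies strictly between them when it is forced above Udo and also forced below Uma.
Above Udo: {Isla, Tess, Hana, Zane}. Below Uma: {Ines, Lior, Yara, Isla}.
Intersection: {Isla} — 1.

1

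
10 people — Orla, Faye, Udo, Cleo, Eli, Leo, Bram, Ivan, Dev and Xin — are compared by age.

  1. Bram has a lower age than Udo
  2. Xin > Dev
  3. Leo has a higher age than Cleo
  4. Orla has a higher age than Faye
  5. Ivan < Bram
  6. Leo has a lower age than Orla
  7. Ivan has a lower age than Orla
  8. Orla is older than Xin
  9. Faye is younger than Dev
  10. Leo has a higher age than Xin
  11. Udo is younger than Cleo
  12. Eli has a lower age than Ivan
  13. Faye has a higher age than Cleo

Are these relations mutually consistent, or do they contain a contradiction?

Every relation is compatible with Eli < Ivan < Bram < Udo < Cleo < Faye < Dev < Xin < Leo < Orla; the set is consistent.

consistent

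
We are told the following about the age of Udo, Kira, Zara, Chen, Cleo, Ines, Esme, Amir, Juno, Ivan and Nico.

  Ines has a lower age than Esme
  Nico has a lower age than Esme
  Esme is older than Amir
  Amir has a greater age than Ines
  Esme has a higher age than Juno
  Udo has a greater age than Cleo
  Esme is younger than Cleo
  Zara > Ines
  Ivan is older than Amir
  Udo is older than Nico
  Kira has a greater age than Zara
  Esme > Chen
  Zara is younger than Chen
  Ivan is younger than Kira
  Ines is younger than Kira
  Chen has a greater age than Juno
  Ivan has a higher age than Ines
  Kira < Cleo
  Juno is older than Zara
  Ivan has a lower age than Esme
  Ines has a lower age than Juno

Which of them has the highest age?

Chaining downward from Udo: directly below it, Nico, Cleo; then Esme, Kira; then Ines, Zara, Amir, Juno, Chen, Ivan.
That covers every other element, and nothing is given above Udo, so Udo is the highest age.

Udo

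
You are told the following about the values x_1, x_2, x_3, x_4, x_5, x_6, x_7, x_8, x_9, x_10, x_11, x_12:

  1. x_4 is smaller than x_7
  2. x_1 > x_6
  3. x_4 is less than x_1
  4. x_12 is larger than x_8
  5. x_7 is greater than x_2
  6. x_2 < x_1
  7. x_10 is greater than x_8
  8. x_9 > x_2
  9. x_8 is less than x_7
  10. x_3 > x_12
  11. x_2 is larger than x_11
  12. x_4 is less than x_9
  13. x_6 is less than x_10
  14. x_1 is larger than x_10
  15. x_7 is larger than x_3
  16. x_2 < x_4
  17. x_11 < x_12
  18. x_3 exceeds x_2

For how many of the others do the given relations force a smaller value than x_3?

4

From x_3 the given relations immediately reach x_2, x_12.
From those, x_8, x_11 — 4 in total.
No other element is forced below x_3 by the given relations, so the count is 4.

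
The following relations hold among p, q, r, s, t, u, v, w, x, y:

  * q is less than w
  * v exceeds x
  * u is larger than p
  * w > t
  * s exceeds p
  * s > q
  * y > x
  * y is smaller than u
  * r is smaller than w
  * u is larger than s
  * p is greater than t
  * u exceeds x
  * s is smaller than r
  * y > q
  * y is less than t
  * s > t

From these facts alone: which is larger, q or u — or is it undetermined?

u

The relevant relations are q < y; y < t; t < p; p < s; s < u.
Together: q < y < t < p < s < u.
So u is larger.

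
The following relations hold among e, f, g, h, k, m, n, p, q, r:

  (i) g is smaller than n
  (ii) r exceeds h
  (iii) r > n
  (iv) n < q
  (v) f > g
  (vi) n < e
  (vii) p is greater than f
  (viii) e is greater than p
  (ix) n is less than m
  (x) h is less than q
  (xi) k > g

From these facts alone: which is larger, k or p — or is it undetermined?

Following every chain through k: below k we get g.
p is not reached, and no chain runs the other way from p to k.
So the given relations leave the order of k and p undetermined.

undetermined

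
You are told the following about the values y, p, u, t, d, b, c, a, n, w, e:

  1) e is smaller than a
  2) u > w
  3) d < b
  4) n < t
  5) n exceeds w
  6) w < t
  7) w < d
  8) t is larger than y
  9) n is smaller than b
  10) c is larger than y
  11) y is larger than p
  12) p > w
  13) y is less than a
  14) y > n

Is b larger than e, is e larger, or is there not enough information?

Following every chain through e: above e we get a.
b is not reached, and no chain runs the other way from b to e.
So the given relations leave the order of e and b undetermined.

undetermined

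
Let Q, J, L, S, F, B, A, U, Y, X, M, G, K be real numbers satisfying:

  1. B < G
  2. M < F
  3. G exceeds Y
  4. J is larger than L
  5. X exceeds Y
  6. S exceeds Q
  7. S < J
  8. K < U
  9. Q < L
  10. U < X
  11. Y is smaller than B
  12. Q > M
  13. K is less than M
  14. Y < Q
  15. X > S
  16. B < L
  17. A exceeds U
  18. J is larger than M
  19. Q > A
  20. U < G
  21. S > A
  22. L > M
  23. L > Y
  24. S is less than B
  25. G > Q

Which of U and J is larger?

U < A and A < Q give U < Q.
With Q < S: U < A < Q < S.
Then S < B extends the chain to B.
Then B < L extends the chain to L.
Then L < J extends the chain to J.
So U < J; J is the larger of the two.

J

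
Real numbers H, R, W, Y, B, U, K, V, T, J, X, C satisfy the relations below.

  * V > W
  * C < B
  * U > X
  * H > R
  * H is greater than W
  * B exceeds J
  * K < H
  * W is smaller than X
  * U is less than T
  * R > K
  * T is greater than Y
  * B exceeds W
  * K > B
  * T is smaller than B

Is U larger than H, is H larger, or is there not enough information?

H

Link the given pairs in sequence: U < T; T < B; B < K; K < H.
Together: U < T < B < K < H.
So H is larger.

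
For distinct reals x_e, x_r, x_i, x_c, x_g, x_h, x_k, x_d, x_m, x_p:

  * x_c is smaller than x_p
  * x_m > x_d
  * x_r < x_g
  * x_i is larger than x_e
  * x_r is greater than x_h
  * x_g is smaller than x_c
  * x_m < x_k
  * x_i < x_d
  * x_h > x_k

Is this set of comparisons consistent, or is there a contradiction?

consistent

The single ordering x_e < x_i < x_d < x_m < x_k < x_h < x_r < x_g < x_c < x_p satisfies every listed relation, so no contradiction arises.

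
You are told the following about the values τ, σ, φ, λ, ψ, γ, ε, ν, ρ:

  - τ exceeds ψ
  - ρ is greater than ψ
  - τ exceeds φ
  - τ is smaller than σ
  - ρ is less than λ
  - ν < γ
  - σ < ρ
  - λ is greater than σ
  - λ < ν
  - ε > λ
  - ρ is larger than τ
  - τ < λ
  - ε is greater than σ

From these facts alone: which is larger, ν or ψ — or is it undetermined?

ψ < τ and τ < σ give ψ < σ.
With σ < λ: ψ < τ < σ < λ.
With λ < ν: ψ < τ < σ < λ < ν.
So ν is larger.

ν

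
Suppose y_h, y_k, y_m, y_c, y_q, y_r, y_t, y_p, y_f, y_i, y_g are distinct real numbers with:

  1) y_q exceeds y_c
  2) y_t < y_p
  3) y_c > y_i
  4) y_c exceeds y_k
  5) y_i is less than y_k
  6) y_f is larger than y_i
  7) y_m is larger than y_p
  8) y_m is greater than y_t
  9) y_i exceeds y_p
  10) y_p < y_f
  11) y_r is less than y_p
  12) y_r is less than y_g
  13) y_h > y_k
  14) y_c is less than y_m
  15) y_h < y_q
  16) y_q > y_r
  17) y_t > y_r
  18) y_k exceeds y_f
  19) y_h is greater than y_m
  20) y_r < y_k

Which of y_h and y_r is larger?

y_h

Following the relations from y_r: y_r < y_t < y_p < y_i < y_f < y_k < y_c < y_m < y_h.
So y_r < y_h; y_h is the larger of the two.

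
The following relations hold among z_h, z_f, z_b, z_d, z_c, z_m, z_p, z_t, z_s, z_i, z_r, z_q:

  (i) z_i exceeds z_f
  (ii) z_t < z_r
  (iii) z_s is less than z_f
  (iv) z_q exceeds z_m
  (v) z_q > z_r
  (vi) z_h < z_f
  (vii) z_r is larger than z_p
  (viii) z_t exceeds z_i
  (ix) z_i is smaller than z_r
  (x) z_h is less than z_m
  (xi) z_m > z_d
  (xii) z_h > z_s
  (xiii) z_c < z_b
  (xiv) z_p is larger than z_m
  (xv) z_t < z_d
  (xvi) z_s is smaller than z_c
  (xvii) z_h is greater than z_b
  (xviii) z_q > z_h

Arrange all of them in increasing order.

z_s < z_c < z_b < z_h < z_f < z_i < z_t < z_d < z_m < z_p < z_r < z_q

Each adjacent pair is fixed by a given relation: z_s < z_c; z_c < z_b; z_b < z_h; z_h < z_f; z_f < z_i; z_i < z_t; z_t < z_d; z_d < z_m; z_m < z_p; z_p < z_r; z_r < z_q. Chaining them end to end gives the full order.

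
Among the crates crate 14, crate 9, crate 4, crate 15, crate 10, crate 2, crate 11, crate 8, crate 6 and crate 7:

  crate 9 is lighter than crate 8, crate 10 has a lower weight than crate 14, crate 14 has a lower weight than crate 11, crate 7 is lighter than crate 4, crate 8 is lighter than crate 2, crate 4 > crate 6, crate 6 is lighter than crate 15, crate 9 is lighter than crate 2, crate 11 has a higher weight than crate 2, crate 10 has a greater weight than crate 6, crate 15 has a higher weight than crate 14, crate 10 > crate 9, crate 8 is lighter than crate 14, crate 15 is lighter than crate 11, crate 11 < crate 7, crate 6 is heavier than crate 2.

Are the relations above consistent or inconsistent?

Every relation is compatible with crate 9 < crate 8 < crate 2 < crate 6 < crate 10 < crate 14 < crate 15 < crate 11 < crate 7 < crate 4; the set is consistent.

consistent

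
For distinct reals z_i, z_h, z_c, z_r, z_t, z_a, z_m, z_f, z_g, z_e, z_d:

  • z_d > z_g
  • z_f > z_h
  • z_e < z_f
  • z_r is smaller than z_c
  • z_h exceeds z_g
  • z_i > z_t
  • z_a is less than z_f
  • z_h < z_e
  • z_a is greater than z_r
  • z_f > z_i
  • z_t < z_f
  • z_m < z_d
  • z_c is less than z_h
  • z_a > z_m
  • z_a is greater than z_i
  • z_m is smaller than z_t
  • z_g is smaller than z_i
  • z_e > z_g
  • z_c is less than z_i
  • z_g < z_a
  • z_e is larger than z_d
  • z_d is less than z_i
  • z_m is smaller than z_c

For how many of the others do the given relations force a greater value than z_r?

6

The elements the relations force above z_r are z_c, z_h, z_i, z_e, z_a, z_f — no chain reaches any other.
That is 6.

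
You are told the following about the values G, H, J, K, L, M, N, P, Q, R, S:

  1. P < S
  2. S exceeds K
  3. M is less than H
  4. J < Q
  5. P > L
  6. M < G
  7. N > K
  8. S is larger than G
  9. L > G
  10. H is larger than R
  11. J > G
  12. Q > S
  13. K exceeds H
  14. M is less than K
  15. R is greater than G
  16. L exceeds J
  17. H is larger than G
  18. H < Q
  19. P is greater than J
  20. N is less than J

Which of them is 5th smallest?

Piecing the relations together gives one ordering: M < G < R < H < K < N < J < L < P < S < Q.
The 5th smallest is K.

K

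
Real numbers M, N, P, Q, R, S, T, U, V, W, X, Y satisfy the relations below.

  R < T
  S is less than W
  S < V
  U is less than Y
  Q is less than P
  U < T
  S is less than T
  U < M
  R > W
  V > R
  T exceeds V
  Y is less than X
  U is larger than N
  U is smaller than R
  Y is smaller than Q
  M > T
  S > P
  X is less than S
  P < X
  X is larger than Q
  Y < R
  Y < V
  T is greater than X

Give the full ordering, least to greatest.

N < U < Y < Q < P < X < S < W < R < V < T < M

Nothing is placed below N, so it is least; from there N < U; U < Y; Y < Q; Q < P; P < X; X < S; S < W; W < R; R < V; V < T; T < M, each given directly.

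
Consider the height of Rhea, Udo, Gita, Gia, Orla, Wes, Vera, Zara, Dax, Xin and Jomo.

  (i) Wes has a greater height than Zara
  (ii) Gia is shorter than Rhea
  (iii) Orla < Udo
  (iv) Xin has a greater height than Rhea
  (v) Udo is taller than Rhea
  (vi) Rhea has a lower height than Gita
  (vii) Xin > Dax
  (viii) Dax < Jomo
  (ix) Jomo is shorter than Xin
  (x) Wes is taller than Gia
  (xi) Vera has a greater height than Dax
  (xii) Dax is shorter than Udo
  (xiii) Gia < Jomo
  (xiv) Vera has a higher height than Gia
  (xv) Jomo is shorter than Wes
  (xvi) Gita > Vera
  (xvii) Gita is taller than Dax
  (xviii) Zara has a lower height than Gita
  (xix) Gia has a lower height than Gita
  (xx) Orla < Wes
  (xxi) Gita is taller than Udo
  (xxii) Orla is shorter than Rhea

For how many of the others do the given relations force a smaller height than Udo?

The elements the relations force below Udo are Dax, Gia, Orla, Rhea — no chain reaches any other.
That is 4.

4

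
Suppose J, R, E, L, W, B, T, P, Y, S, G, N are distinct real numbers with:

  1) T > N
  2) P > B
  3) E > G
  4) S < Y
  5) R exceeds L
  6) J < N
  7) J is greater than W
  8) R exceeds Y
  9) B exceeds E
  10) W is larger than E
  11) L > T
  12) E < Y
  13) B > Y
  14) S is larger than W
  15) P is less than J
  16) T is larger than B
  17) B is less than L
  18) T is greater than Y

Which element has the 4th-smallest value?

Piecing the relations together gives one ordering: G < E < W < S < Y < B < P < J < N < T < L < R.
Counting 4 from the smallest end gives S.

S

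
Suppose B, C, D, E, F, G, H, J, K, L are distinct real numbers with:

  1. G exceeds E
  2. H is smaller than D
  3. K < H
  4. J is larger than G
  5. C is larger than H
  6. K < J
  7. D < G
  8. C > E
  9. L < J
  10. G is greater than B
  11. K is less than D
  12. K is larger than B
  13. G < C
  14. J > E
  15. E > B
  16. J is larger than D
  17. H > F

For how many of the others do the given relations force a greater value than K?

The elements the relations force above K are H, D, G, C, J — no chain reaches any other.
That is 5.

5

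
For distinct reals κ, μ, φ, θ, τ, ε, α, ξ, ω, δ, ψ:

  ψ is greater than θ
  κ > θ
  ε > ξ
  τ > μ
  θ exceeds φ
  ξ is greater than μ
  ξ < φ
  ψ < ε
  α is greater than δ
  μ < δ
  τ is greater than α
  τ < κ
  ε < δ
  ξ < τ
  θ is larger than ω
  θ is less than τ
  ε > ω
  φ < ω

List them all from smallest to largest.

μ < ξ < φ < ω < θ < ψ < ε < δ < α < τ < κ

Nothing is placed below μ, so it is least; from there μ < ξ; ξ < φ; φ < ω; ω < θ; θ < ψ; ψ < ε; ε < δ; δ < α; α < τ; τ < κ, each given directly.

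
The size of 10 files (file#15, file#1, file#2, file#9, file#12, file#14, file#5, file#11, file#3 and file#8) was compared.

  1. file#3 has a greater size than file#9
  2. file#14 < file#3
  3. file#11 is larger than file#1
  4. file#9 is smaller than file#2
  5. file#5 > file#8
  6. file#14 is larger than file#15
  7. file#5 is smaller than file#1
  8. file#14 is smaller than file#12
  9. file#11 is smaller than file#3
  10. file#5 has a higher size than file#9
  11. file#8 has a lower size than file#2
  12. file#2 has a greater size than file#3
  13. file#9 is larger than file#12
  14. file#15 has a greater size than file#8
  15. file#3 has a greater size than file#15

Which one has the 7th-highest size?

file#12

The consecutive relations fix a unique order: file#8 < file#15 < file#14 < file#12 < file#9 < file#5 < file#1 < file#11 < file#3 < file#2.
The 7th largest is file#12.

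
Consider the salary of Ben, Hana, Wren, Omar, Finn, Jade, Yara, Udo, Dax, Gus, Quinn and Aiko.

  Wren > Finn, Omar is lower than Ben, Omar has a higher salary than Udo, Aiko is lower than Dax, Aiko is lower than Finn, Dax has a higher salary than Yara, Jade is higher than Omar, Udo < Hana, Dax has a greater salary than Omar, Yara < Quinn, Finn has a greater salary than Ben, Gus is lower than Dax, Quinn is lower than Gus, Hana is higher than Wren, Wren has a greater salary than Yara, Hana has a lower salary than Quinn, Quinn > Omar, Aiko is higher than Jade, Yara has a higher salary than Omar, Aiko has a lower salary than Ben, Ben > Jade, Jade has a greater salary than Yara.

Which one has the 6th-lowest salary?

Piecing the relations together gives one ordering: Udo < Omar < Yara < Jade < Aiko < Ben < Finn < Wren < Hana < Quinn < Gus < Dax.
The 6th smallest is Ben.

Ben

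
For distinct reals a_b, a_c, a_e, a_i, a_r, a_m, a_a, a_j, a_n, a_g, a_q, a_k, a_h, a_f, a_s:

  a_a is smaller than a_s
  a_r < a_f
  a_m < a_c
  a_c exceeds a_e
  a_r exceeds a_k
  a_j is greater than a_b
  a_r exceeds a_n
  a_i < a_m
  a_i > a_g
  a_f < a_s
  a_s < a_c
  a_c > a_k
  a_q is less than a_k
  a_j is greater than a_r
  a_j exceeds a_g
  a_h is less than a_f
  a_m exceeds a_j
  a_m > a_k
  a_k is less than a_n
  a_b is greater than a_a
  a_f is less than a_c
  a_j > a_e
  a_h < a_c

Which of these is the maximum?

a_c

a_q is not greatest since a_q < a_k; a_g is not greatest since a_g < a_j; a_k is not greatest since a_k < a_c; a_a is not greatest since a_a < a_s; a_n is not greatest since a_n < a_r; a_b is not greatest since a_b < a_j; a_e is not greatest since a_e < a_c; a_r is not greatest since a_r < a_j; a_h is not greatest since a_h < a_f; a_j is not greatest since a_j < a_m; a_i is not greatest since a_i < a_m; a_f is not greatest since a_f < a_c; a_m is not greatest since a_m < a_c; a_s is not greatest since a_s < a_c.
Only a_c has nothing above it, so a_c is the maximum.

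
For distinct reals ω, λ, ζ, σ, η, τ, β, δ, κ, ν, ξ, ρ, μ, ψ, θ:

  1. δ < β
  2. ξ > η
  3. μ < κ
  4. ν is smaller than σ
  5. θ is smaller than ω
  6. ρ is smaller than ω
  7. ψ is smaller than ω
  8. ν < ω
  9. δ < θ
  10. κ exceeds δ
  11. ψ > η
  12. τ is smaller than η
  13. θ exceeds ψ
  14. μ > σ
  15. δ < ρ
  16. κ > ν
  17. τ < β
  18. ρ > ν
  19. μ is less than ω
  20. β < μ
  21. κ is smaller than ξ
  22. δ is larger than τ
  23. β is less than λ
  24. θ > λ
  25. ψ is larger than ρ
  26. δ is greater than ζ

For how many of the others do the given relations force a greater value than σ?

Directly above σ: μ.
One step further: ω, κ (3 so far).
One step further: ξ (4 so far).
No other element is forced above σ by the given relations, so the count is 4.

4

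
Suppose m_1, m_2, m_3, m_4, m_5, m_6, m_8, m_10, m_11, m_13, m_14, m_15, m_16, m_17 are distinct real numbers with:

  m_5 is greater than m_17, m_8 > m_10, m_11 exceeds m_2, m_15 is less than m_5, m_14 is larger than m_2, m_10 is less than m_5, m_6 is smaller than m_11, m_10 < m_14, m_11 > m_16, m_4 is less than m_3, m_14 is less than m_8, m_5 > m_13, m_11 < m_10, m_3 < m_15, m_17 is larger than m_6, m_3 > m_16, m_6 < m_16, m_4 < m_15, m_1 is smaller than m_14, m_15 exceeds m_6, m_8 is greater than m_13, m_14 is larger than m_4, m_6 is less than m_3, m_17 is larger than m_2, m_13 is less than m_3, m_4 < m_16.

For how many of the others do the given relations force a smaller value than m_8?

The elements the relations force below m_8 are m_13, m_6, m_2, m_4, m_16, m_11, m_10, m_1, m_14 — no chain reaches any other.
That is 9.

9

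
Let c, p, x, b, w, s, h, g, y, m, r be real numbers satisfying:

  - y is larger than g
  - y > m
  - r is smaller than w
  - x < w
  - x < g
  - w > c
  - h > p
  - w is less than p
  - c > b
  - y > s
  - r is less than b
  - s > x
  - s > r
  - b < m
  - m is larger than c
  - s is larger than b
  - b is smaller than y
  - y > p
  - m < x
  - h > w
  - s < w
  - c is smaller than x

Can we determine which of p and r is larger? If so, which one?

p

r < b and b < c give r < c.
With c < m: r < b < c < m.
Then m < x extends the chain to x.
With x < s: r < b < c < m < x < s.
With s < w: r < b < c < m < x < s < w.
With w < p: r < b < c < m < x < s < w < p.
So p is larger.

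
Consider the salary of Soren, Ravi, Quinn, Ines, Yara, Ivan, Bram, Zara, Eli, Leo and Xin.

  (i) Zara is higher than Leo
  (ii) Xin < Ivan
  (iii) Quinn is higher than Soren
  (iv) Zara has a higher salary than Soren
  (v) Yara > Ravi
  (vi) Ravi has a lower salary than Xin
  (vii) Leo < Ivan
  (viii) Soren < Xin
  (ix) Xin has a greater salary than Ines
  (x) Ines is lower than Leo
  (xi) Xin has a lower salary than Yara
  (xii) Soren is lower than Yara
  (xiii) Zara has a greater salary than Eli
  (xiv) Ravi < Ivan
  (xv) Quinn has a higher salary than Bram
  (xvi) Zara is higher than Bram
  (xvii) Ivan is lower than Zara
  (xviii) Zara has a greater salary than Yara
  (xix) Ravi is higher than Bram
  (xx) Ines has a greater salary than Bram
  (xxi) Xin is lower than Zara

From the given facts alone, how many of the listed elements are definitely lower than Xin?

Directly below Xin: Ravi, Ines, Soren.
One step further: Bram (4 so far).
Nothing else is reachable below Xin; 4 in all.

4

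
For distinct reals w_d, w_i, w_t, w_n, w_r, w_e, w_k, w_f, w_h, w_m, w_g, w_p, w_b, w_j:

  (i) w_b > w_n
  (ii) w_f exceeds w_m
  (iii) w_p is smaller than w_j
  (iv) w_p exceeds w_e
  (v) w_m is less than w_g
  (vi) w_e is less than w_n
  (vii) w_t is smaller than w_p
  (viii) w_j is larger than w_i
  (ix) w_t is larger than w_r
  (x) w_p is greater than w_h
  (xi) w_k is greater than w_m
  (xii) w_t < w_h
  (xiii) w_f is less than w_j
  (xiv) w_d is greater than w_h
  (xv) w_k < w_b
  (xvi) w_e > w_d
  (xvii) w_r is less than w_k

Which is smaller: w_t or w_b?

w_t

Link the given pairs in sequence: w_t < w_h; w_h < w_d; w_d < w_e; w_e < w_n; w_n < w_b.
Chaining these gives w_t < w_h < w_d < w_e < w_n < w_b.
So w_t < w_b; w_t is the smaller of the two.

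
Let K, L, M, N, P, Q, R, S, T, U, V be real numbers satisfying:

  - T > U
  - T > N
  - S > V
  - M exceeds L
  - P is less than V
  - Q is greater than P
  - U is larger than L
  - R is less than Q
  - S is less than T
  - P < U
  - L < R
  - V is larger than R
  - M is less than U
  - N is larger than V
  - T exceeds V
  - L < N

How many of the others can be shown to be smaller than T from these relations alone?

The elements the relations force below T are P, L, R, M, V, U, S, N — no chain reaches any other.
That is 8.

8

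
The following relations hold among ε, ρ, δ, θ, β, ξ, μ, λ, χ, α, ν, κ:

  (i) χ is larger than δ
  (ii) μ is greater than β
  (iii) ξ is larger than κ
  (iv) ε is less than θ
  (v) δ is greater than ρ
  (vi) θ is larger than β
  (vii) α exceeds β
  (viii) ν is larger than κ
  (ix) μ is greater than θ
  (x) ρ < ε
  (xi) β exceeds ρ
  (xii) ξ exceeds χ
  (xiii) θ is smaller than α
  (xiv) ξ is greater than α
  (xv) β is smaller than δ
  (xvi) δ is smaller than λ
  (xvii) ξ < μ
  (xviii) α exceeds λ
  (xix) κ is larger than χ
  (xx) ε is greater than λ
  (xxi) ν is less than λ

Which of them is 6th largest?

The consecutive relations fix a unique order: ρ < β < δ < χ < κ < ν < λ < ε < θ < α < ξ < μ.
Counting 6 from the largest end gives λ.

λ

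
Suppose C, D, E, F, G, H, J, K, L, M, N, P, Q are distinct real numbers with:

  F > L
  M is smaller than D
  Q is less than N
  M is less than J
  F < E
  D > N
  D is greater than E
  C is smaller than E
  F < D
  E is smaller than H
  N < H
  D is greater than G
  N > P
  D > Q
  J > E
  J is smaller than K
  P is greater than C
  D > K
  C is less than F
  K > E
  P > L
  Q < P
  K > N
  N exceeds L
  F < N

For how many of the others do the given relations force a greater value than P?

4

From P the given relations immediately reach N.
From those, K, D, H — 4 in total.
No other element is forced above P by the given relations, so the count is 4.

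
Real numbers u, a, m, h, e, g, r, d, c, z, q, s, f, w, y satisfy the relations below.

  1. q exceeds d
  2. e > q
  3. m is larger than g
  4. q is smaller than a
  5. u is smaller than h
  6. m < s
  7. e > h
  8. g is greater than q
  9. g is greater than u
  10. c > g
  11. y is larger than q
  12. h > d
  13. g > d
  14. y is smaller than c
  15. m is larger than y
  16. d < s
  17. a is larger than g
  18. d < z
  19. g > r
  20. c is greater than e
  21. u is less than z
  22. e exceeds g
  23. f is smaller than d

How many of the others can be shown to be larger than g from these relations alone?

Directly above g: a, e, m, c.
One step further: s (5 so far).
Nothing else is reachable above g; 5 in all.

5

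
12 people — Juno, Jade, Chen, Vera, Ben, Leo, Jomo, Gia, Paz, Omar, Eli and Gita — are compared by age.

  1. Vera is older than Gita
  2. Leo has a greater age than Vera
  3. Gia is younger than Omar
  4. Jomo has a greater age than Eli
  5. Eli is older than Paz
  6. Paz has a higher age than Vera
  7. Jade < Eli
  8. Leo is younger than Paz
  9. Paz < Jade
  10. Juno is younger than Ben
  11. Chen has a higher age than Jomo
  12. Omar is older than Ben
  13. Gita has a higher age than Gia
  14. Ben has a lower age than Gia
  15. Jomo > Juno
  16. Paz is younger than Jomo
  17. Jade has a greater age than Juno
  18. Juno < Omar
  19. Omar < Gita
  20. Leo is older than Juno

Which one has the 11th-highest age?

Chaining the given pairs: Juno < Ben < Gia < Omar < Gita < Vera < Leo < Paz < Jade < Eli < Jomo < Chen.
The 11th largest is Ben.

Ben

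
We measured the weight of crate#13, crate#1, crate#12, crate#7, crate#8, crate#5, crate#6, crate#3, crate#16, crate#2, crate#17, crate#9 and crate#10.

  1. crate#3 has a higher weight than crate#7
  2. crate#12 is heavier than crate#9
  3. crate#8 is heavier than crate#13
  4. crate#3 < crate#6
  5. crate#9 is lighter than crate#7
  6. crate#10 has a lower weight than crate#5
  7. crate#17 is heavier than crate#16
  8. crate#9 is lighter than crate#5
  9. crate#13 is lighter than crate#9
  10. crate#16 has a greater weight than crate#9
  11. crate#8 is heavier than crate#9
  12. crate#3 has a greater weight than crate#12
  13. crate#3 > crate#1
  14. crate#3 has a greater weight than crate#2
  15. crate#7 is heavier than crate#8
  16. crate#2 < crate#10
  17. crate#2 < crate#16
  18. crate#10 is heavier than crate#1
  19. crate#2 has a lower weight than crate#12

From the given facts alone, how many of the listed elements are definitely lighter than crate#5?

5

The elements the relations force below crate#5 are crate#13, crate#9, crate#2, crate#1, crate#10 — no chain reaches any other.
That is 5.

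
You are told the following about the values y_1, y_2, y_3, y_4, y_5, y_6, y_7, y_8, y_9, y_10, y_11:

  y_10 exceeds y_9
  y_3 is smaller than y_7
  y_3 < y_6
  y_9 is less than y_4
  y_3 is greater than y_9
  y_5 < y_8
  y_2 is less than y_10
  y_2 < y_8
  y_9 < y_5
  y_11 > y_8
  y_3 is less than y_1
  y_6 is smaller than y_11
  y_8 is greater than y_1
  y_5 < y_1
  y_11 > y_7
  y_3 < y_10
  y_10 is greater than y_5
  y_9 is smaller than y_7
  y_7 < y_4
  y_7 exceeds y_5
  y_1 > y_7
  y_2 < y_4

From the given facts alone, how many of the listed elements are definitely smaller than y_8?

6

The elements the relations force below y_8 are y_9, y_3, y_2, y_5, y_7, y_1 — no chain reaches any other.
That is 6.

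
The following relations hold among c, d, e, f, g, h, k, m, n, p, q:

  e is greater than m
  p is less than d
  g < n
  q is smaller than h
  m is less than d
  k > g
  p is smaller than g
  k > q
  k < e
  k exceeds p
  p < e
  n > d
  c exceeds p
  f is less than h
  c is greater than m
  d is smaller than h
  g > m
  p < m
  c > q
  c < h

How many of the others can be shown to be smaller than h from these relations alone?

From h the given relations immediately reach q, f, d, c.
From those, p, m — 6 in total.
Nothing else is reachable below h; 6 in all.

6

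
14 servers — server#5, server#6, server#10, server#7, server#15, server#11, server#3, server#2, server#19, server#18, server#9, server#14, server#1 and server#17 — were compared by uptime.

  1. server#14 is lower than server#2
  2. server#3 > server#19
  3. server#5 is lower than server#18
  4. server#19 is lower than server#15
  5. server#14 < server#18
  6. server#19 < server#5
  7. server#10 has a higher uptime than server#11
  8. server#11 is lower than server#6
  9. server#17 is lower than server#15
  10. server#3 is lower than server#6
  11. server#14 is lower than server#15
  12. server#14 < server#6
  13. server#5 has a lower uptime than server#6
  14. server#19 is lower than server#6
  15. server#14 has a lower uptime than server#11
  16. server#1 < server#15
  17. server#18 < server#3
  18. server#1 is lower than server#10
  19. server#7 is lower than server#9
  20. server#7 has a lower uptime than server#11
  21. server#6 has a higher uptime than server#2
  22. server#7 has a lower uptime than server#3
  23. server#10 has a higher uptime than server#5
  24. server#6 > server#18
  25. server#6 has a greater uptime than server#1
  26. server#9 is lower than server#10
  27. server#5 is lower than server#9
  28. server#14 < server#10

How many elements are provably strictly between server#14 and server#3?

The relations place server#14 below server#3. An element lies strictly between them when it is forced above server#14 and also forced below server#3.
Above server#14: {server#11, server#18, server#15, server#2, server#6, server#10}. Below server#3: {server#7, server#19, server#5, server#18}.
Intersection: {server#18} — 1.

1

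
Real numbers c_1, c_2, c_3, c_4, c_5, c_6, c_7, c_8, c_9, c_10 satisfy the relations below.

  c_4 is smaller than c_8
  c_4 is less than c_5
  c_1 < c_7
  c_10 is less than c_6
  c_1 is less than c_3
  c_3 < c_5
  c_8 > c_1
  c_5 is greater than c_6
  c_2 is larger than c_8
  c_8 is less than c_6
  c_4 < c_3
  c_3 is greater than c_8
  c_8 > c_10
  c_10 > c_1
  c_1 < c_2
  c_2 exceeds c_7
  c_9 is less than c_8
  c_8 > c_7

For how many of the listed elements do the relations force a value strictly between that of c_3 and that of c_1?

3

The relations place c_1 below c_3. An element lies strictly between them when it is forced above c_1 and also forced below c_3.
Above c_1: {c_7, c_10, c_8, c_6, c_2, c_5}. Below c_3: {c_9, c_7, c_4, c_10, c_8}.
Intersection: {c_7, c_10, c_8} — 3.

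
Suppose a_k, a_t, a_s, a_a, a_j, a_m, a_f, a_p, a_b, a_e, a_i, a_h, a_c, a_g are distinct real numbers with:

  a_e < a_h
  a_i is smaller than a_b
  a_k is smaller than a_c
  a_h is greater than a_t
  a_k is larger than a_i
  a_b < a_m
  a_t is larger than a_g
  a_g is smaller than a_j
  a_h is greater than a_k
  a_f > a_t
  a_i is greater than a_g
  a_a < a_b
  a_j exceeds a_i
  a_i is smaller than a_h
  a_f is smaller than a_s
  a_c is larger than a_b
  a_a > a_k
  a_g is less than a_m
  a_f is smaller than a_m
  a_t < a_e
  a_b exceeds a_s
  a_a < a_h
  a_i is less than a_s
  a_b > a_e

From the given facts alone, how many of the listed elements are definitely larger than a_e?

4

From a_e the given relations immediately reach a_b, a_h.
From those, a_m, a_c — 4 in total.
Nothing else is reachable above a_e; 4 in all.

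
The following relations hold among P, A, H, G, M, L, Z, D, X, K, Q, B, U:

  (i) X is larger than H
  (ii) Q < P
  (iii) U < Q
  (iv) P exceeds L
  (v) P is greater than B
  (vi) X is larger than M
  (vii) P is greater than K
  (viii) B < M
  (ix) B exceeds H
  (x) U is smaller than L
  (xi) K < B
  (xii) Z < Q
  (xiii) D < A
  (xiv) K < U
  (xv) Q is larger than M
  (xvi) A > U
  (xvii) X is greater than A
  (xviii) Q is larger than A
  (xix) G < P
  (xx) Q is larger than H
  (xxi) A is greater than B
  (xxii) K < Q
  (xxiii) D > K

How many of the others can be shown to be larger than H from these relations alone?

6

From H the given relations immediately reach B, X, Q.
From those, M, A, P — 6 in total.
No other element is forced above H by the given relations, so the count is 6.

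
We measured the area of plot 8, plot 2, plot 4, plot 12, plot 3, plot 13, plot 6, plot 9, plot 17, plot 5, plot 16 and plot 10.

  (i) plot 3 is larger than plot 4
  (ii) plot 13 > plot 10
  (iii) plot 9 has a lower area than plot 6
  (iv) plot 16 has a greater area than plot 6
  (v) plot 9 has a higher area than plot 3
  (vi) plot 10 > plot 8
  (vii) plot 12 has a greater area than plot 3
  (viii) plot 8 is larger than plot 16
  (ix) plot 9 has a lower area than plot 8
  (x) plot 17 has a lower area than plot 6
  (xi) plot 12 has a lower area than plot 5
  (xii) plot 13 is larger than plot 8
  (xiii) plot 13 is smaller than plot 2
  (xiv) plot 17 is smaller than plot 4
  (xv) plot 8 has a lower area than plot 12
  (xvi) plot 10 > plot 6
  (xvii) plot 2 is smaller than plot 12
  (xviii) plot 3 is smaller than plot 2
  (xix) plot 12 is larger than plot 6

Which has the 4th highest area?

plot 13

Piecing the relations together gives one ordering: plot 17 < plot 4 < plot 3 < plot 9 < plot 6 < plot 16 < plot 8 < plot 10 < plot 13 < plot 2 < plot 12 < plot 5.
Counting 4 from the largest end gives plot 13.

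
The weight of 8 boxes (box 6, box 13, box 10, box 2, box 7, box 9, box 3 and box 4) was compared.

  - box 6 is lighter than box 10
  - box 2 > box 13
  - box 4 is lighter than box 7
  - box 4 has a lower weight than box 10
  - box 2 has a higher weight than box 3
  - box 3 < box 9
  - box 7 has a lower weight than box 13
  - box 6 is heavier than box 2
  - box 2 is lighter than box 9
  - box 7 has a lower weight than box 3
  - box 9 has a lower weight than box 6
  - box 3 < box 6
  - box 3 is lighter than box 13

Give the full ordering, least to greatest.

box 4 < box 7 < box 3 < box 13 < box 2 < box 9 < box 6 < box 10

Nothing is placed below box 4, so it is least; from there box 4 < box 7; box 7 < box 3; box 3 < box 13; box 13 < box 2; box 2 < box 9; box 9 < box 6; box 6 < box 10, each given directly.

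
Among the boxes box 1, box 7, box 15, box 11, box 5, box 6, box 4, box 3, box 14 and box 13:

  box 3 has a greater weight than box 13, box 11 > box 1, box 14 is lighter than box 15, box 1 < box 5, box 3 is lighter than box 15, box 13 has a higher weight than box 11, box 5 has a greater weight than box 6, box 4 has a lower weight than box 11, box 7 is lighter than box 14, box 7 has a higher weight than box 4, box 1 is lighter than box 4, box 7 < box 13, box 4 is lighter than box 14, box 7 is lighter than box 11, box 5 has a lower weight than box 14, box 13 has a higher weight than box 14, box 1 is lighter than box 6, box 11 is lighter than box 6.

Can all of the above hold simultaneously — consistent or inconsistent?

consistent

The single ordering box 1 < box 4 < box 7 < box 11 < box 6 < box 5 < box 14 < box 13 < box 3 < box 15 satisfies every listed relation, so no contradiction arises.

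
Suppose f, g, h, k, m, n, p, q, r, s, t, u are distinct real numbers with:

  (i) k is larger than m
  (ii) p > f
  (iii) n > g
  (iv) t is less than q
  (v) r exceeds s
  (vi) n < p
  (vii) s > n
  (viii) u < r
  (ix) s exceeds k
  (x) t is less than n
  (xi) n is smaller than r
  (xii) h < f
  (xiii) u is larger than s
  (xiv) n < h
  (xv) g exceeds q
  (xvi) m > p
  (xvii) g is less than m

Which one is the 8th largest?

h

Piecing the relations together gives one ordering: t < q < g < n < h < f < p < m < k < s < u < r.
Counting 8 from the largest end gives h.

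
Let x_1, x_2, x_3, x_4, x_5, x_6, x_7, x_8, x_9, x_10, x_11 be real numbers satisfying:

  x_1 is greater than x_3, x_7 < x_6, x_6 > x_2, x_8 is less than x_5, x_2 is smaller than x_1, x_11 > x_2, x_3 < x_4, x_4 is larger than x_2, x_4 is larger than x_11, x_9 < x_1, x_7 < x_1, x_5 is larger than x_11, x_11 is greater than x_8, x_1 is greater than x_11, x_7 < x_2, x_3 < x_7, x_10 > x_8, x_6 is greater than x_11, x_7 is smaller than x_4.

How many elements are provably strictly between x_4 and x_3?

The relations place x_3 below x_4. An element lies strictly between them when it is forced above x_3 and also forced below x_4.
Above x_3: {x_7, x_2, x_11, x_6, x_1, x_5}. Below x_4: {x_7, x_2, x_8, x_11}.
Intersection: {x_7, x_2, x_11} — 3.

3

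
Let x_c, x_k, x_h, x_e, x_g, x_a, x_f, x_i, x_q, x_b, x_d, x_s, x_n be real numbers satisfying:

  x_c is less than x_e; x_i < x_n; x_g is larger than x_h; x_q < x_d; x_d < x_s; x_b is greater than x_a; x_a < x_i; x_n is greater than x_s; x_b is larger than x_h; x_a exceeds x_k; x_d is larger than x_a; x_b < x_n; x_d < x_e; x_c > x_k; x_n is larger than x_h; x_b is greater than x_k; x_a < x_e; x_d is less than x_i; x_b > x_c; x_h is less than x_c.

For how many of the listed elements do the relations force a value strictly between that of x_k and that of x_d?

The relations place x_k below x_d. An element lies strictly between them when it is forced above x_k and also forced below x_d.
Above x_k: {x_a, x_c, x_i, x_e, x_b, x_s, x_n}. Below x_d: {x_a, x_q}.
Intersection: {x_a} — 1.

1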